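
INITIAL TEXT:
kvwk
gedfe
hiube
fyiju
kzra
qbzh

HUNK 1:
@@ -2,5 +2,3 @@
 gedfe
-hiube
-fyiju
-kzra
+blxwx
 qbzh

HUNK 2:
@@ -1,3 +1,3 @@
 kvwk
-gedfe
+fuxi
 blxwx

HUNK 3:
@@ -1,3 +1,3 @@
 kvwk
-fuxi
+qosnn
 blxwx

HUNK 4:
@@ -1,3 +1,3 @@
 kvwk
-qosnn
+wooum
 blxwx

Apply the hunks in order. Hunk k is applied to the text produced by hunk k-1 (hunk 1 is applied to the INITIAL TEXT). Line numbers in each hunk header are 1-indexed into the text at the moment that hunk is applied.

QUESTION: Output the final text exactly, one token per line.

Answer: kvwk
wooum
blxwx
qbzh

Derivation:
Hunk 1: at line 2 remove [hiube,fyiju,kzra] add [blxwx] -> 4 lines: kvwk gedfe blxwx qbzh
Hunk 2: at line 1 remove [gedfe] add [fuxi] -> 4 lines: kvwk fuxi blxwx qbzh
Hunk 3: at line 1 remove [fuxi] add [qosnn] -> 4 lines: kvwk qosnn blxwx qbzh
Hunk 4: at line 1 remove [qosnn] add [wooum] -> 4 lines: kvwk wooum blxwx qbzh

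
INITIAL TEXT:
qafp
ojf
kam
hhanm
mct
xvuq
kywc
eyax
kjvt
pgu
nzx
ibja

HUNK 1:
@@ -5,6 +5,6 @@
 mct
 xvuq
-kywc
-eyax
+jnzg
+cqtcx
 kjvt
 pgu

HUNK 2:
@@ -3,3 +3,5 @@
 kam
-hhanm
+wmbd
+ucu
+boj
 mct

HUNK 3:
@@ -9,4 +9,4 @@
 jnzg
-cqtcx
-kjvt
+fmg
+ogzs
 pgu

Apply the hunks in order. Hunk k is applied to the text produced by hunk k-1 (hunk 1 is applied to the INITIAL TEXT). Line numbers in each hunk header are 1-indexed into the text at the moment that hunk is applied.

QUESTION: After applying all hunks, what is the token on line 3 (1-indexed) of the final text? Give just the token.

Hunk 1: at line 5 remove [kywc,eyax] add [jnzg,cqtcx] -> 12 lines: qafp ojf kam hhanm mct xvuq jnzg cqtcx kjvt pgu nzx ibja
Hunk 2: at line 3 remove [hhanm] add [wmbd,ucu,boj] -> 14 lines: qafp ojf kam wmbd ucu boj mct xvuq jnzg cqtcx kjvt pgu nzx ibja
Hunk 3: at line 9 remove [cqtcx,kjvt] add [fmg,ogzs] -> 14 lines: qafp ojf kam wmbd ucu boj mct xvuq jnzg fmg ogzs pgu nzx ibja
Final line 3: kam

Answer: kam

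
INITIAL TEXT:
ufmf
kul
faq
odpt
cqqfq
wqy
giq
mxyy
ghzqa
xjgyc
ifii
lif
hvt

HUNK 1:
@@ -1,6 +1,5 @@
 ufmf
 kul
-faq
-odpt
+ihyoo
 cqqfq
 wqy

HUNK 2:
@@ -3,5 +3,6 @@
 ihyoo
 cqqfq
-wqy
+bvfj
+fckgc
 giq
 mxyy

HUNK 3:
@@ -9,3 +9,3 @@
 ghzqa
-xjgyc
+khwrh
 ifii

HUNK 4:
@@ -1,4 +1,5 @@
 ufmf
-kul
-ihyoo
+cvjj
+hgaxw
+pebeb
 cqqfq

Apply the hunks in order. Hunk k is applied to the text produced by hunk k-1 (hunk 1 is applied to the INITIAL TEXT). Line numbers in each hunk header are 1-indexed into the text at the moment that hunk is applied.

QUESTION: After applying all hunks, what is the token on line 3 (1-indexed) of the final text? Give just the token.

Hunk 1: at line 1 remove [faq,odpt] add [ihyoo] -> 12 lines: ufmf kul ihyoo cqqfq wqy giq mxyy ghzqa xjgyc ifii lif hvt
Hunk 2: at line 3 remove [wqy] add [bvfj,fckgc] -> 13 lines: ufmf kul ihyoo cqqfq bvfj fckgc giq mxyy ghzqa xjgyc ifii lif hvt
Hunk 3: at line 9 remove [xjgyc] add [khwrh] -> 13 lines: ufmf kul ihyoo cqqfq bvfj fckgc giq mxyy ghzqa khwrh ifii lif hvt
Hunk 4: at line 1 remove [kul,ihyoo] add [cvjj,hgaxw,pebeb] -> 14 lines: ufmf cvjj hgaxw pebeb cqqfq bvfj fckgc giq mxyy ghzqa khwrh ifii lif hvt
Final line 3: hgaxw

Answer: hgaxw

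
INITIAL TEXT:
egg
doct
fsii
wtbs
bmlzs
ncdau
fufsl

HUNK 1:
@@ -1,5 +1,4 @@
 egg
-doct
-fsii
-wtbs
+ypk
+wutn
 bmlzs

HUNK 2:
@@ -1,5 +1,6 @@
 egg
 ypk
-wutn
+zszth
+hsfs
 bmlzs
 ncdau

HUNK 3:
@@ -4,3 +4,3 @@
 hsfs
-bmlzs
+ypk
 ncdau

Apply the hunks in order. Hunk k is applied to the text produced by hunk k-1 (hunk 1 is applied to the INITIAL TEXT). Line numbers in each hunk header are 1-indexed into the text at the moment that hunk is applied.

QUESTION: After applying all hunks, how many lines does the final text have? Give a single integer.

Hunk 1: at line 1 remove [doct,fsii,wtbs] add [ypk,wutn] -> 6 lines: egg ypk wutn bmlzs ncdau fufsl
Hunk 2: at line 1 remove [wutn] add [zszth,hsfs] -> 7 lines: egg ypk zszth hsfs bmlzs ncdau fufsl
Hunk 3: at line 4 remove [bmlzs] add [ypk] -> 7 lines: egg ypk zszth hsfs ypk ncdau fufsl
Final line count: 7

Answer: 7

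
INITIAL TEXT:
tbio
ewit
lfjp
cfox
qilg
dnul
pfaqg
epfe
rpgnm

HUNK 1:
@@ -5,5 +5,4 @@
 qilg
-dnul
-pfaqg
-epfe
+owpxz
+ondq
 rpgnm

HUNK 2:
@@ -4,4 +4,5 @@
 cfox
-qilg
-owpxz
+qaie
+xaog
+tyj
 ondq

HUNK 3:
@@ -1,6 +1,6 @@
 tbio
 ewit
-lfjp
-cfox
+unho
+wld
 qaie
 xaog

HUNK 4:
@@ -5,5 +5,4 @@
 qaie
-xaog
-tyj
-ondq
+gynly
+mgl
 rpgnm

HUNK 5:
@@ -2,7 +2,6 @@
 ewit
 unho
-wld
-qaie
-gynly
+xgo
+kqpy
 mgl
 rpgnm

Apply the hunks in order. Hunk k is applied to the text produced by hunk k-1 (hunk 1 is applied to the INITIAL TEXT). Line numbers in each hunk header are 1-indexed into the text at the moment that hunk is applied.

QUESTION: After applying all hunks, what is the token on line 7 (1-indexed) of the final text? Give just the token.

Answer: rpgnm

Derivation:
Hunk 1: at line 5 remove [dnul,pfaqg,epfe] add [owpxz,ondq] -> 8 lines: tbio ewit lfjp cfox qilg owpxz ondq rpgnm
Hunk 2: at line 4 remove [qilg,owpxz] add [qaie,xaog,tyj] -> 9 lines: tbio ewit lfjp cfox qaie xaog tyj ondq rpgnm
Hunk 3: at line 1 remove [lfjp,cfox] add [unho,wld] -> 9 lines: tbio ewit unho wld qaie xaog tyj ondq rpgnm
Hunk 4: at line 5 remove [xaog,tyj,ondq] add [gynly,mgl] -> 8 lines: tbio ewit unho wld qaie gynly mgl rpgnm
Hunk 5: at line 2 remove [wld,qaie,gynly] add [xgo,kqpy] -> 7 lines: tbio ewit unho xgo kqpy mgl rpgnm
Final line 7: rpgnm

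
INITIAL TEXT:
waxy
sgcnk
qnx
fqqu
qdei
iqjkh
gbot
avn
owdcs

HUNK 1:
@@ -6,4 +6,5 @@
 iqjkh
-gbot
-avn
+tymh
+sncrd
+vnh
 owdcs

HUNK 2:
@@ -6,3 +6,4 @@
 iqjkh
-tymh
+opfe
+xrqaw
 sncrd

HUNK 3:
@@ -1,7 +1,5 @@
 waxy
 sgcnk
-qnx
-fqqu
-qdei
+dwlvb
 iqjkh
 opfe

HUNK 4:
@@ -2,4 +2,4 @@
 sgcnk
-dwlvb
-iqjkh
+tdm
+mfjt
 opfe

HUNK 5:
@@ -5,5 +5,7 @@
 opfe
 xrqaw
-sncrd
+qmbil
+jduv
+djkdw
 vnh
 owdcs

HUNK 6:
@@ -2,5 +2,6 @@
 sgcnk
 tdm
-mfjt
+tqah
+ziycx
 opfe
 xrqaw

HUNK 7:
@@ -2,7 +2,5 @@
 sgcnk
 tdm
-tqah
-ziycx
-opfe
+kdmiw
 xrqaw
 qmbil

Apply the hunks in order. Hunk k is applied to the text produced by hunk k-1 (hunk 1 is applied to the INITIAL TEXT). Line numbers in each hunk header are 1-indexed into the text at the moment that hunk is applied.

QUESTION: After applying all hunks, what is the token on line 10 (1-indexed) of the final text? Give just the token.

Hunk 1: at line 6 remove [gbot,avn] add [tymh,sncrd,vnh] -> 10 lines: waxy sgcnk qnx fqqu qdei iqjkh tymh sncrd vnh owdcs
Hunk 2: at line 6 remove [tymh] add [opfe,xrqaw] -> 11 lines: waxy sgcnk qnx fqqu qdei iqjkh opfe xrqaw sncrd vnh owdcs
Hunk 3: at line 1 remove [qnx,fqqu,qdei] add [dwlvb] -> 9 lines: waxy sgcnk dwlvb iqjkh opfe xrqaw sncrd vnh owdcs
Hunk 4: at line 2 remove [dwlvb,iqjkh] add [tdm,mfjt] -> 9 lines: waxy sgcnk tdm mfjt opfe xrqaw sncrd vnh owdcs
Hunk 5: at line 5 remove [sncrd] add [qmbil,jduv,djkdw] -> 11 lines: waxy sgcnk tdm mfjt opfe xrqaw qmbil jduv djkdw vnh owdcs
Hunk 6: at line 2 remove [mfjt] add [tqah,ziycx] -> 12 lines: waxy sgcnk tdm tqah ziycx opfe xrqaw qmbil jduv djkdw vnh owdcs
Hunk 7: at line 2 remove [tqah,ziycx,opfe] add [kdmiw] -> 10 lines: waxy sgcnk tdm kdmiw xrqaw qmbil jduv djkdw vnh owdcs
Final line 10: owdcs

Answer: owdcs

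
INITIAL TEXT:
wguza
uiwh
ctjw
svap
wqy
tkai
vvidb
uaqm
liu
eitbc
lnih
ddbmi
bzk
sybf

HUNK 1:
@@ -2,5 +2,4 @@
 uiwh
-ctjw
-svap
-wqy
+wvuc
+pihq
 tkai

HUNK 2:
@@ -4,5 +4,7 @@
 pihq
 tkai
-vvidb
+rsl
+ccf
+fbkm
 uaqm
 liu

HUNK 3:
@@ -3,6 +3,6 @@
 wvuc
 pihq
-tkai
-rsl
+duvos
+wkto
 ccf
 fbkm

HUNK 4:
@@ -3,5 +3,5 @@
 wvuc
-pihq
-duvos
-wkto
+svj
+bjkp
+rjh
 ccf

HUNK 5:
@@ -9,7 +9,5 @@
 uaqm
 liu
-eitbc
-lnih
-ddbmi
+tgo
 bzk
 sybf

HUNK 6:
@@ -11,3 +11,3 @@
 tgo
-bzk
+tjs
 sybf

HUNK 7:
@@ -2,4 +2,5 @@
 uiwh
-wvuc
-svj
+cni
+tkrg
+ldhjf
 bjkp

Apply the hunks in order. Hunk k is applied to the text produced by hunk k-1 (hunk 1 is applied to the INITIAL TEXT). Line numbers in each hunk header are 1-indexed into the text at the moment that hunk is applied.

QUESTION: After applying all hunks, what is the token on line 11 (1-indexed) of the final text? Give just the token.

Hunk 1: at line 2 remove [ctjw,svap,wqy] add [wvuc,pihq] -> 13 lines: wguza uiwh wvuc pihq tkai vvidb uaqm liu eitbc lnih ddbmi bzk sybf
Hunk 2: at line 4 remove [vvidb] add [rsl,ccf,fbkm] -> 15 lines: wguza uiwh wvuc pihq tkai rsl ccf fbkm uaqm liu eitbc lnih ddbmi bzk sybf
Hunk 3: at line 3 remove [tkai,rsl] add [duvos,wkto] -> 15 lines: wguza uiwh wvuc pihq duvos wkto ccf fbkm uaqm liu eitbc lnih ddbmi bzk sybf
Hunk 4: at line 3 remove [pihq,duvos,wkto] add [svj,bjkp,rjh] -> 15 lines: wguza uiwh wvuc svj bjkp rjh ccf fbkm uaqm liu eitbc lnih ddbmi bzk sybf
Hunk 5: at line 9 remove [eitbc,lnih,ddbmi] add [tgo] -> 13 lines: wguza uiwh wvuc svj bjkp rjh ccf fbkm uaqm liu tgo bzk sybf
Hunk 6: at line 11 remove [bzk] add [tjs] -> 13 lines: wguza uiwh wvuc svj bjkp rjh ccf fbkm uaqm liu tgo tjs sybf
Hunk 7: at line 2 remove [wvuc,svj] add [cni,tkrg,ldhjf] -> 14 lines: wguza uiwh cni tkrg ldhjf bjkp rjh ccf fbkm uaqm liu tgo tjs sybf
Final line 11: liu

Answer: liu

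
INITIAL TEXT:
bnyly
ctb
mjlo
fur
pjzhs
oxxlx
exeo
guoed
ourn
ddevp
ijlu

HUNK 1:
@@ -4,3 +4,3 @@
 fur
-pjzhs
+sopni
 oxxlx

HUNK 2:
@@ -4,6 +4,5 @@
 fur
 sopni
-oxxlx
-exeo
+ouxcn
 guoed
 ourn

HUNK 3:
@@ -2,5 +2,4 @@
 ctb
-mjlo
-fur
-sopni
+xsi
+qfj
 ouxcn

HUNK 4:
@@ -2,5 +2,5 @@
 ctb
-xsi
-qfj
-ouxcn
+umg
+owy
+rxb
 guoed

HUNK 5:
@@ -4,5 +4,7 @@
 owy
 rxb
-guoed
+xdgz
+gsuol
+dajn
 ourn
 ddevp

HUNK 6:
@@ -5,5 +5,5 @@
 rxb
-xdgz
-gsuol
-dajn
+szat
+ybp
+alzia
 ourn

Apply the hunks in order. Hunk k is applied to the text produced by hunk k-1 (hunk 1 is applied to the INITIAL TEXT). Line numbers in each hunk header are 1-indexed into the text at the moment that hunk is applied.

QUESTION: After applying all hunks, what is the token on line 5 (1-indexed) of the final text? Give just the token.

Answer: rxb

Derivation:
Hunk 1: at line 4 remove [pjzhs] add [sopni] -> 11 lines: bnyly ctb mjlo fur sopni oxxlx exeo guoed ourn ddevp ijlu
Hunk 2: at line 4 remove [oxxlx,exeo] add [ouxcn] -> 10 lines: bnyly ctb mjlo fur sopni ouxcn guoed ourn ddevp ijlu
Hunk 3: at line 2 remove [mjlo,fur,sopni] add [xsi,qfj] -> 9 lines: bnyly ctb xsi qfj ouxcn guoed ourn ddevp ijlu
Hunk 4: at line 2 remove [xsi,qfj,ouxcn] add [umg,owy,rxb] -> 9 lines: bnyly ctb umg owy rxb guoed ourn ddevp ijlu
Hunk 5: at line 4 remove [guoed] add [xdgz,gsuol,dajn] -> 11 lines: bnyly ctb umg owy rxb xdgz gsuol dajn ourn ddevp ijlu
Hunk 6: at line 5 remove [xdgz,gsuol,dajn] add [szat,ybp,alzia] -> 11 lines: bnyly ctb umg owy rxb szat ybp alzia ourn ddevp ijlu
Final line 5: rxb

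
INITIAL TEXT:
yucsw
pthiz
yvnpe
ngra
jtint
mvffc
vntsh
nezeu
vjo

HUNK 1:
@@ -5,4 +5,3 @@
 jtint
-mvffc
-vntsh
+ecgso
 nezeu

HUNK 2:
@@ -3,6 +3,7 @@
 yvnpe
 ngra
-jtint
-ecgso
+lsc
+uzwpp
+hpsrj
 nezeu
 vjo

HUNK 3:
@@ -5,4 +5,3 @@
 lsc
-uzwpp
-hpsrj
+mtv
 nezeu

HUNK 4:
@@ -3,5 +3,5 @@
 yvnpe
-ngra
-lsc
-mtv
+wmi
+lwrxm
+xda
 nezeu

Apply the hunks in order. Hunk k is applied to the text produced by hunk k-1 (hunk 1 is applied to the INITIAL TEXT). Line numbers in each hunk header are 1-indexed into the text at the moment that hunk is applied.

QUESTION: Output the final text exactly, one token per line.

Answer: yucsw
pthiz
yvnpe
wmi
lwrxm
xda
nezeu
vjo

Derivation:
Hunk 1: at line 5 remove [mvffc,vntsh] add [ecgso] -> 8 lines: yucsw pthiz yvnpe ngra jtint ecgso nezeu vjo
Hunk 2: at line 3 remove [jtint,ecgso] add [lsc,uzwpp,hpsrj] -> 9 lines: yucsw pthiz yvnpe ngra lsc uzwpp hpsrj nezeu vjo
Hunk 3: at line 5 remove [uzwpp,hpsrj] add [mtv] -> 8 lines: yucsw pthiz yvnpe ngra lsc mtv nezeu vjo
Hunk 4: at line 3 remove [ngra,lsc,mtv] add [wmi,lwrxm,xda] -> 8 lines: yucsw pthiz yvnpe wmi lwrxm xda nezeu vjo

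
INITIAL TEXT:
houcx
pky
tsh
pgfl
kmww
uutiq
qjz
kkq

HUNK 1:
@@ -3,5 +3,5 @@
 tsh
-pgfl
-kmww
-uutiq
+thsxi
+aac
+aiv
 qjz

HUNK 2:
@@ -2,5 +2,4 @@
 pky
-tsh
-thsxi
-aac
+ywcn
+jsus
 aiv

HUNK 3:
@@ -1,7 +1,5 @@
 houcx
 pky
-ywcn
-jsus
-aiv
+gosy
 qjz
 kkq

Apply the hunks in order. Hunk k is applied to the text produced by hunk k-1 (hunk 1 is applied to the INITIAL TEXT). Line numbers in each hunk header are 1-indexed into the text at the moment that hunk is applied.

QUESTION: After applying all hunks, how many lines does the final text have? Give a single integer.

Hunk 1: at line 3 remove [pgfl,kmww,uutiq] add [thsxi,aac,aiv] -> 8 lines: houcx pky tsh thsxi aac aiv qjz kkq
Hunk 2: at line 2 remove [tsh,thsxi,aac] add [ywcn,jsus] -> 7 lines: houcx pky ywcn jsus aiv qjz kkq
Hunk 3: at line 1 remove [ywcn,jsus,aiv] add [gosy] -> 5 lines: houcx pky gosy qjz kkq
Final line count: 5

Answer: 5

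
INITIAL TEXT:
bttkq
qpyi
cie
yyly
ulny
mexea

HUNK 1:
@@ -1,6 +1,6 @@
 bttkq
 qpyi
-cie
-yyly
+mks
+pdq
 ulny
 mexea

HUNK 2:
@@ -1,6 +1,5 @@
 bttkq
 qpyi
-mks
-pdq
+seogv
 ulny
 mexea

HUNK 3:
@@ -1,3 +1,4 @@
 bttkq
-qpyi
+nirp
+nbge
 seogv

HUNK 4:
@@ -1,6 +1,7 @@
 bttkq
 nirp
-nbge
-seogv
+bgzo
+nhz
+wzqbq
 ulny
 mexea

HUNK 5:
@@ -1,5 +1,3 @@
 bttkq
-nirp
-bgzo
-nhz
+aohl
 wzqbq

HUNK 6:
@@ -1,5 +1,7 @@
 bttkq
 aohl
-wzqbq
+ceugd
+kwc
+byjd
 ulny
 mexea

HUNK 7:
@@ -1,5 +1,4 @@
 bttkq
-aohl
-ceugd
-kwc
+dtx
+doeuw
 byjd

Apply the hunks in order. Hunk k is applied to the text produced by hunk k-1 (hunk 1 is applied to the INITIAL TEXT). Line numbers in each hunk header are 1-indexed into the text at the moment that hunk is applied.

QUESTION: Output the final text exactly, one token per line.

Hunk 1: at line 1 remove [cie,yyly] add [mks,pdq] -> 6 lines: bttkq qpyi mks pdq ulny mexea
Hunk 2: at line 1 remove [mks,pdq] add [seogv] -> 5 lines: bttkq qpyi seogv ulny mexea
Hunk 3: at line 1 remove [qpyi] add [nirp,nbge] -> 6 lines: bttkq nirp nbge seogv ulny mexea
Hunk 4: at line 1 remove [nbge,seogv] add [bgzo,nhz,wzqbq] -> 7 lines: bttkq nirp bgzo nhz wzqbq ulny mexea
Hunk 5: at line 1 remove [nirp,bgzo,nhz] add [aohl] -> 5 lines: bttkq aohl wzqbq ulny mexea
Hunk 6: at line 1 remove [wzqbq] add [ceugd,kwc,byjd] -> 7 lines: bttkq aohl ceugd kwc byjd ulny mexea
Hunk 7: at line 1 remove [aohl,ceugd,kwc] add [dtx,doeuw] -> 6 lines: bttkq dtx doeuw byjd ulny mexea

Answer: bttkq
dtx
doeuw
byjd
ulny
mexea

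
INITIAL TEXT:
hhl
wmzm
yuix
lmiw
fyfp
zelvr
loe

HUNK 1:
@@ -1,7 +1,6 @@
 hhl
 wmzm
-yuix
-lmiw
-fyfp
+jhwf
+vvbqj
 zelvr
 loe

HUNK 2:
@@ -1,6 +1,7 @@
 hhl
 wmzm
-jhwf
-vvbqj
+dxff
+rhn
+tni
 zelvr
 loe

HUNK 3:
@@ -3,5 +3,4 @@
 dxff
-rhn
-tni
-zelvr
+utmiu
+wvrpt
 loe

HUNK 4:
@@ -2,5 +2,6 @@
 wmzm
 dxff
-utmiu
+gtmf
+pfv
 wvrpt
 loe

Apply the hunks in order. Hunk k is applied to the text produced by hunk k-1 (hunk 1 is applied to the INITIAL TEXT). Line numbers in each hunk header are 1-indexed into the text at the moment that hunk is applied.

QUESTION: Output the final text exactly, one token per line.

Hunk 1: at line 1 remove [yuix,lmiw,fyfp] add [jhwf,vvbqj] -> 6 lines: hhl wmzm jhwf vvbqj zelvr loe
Hunk 2: at line 1 remove [jhwf,vvbqj] add [dxff,rhn,tni] -> 7 lines: hhl wmzm dxff rhn tni zelvr loe
Hunk 3: at line 3 remove [rhn,tni,zelvr] add [utmiu,wvrpt] -> 6 lines: hhl wmzm dxff utmiu wvrpt loe
Hunk 4: at line 2 remove [utmiu] add [gtmf,pfv] -> 7 lines: hhl wmzm dxff gtmf pfv wvrpt loe

Answer: hhl
wmzm
dxff
gtmf
pfv
wvrpt
loe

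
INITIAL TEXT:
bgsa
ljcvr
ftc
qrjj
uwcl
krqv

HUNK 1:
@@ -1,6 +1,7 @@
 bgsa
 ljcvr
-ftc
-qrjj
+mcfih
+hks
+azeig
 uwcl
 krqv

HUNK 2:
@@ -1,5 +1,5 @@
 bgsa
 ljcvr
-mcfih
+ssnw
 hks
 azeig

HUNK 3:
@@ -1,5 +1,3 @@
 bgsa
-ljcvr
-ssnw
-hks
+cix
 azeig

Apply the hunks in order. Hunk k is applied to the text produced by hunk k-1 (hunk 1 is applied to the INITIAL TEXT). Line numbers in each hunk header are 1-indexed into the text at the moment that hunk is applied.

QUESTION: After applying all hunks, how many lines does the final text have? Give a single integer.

Hunk 1: at line 1 remove [ftc,qrjj] add [mcfih,hks,azeig] -> 7 lines: bgsa ljcvr mcfih hks azeig uwcl krqv
Hunk 2: at line 1 remove [mcfih] add [ssnw] -> 7 lines: bgsa ljcvr ssnw hks azeig uwcl krqv
Hunk 3: at line 1 remove [ljcvr,ssnw,hks] add [cix] -> 5 lines: bgsa cix azeig uwcl krqv
Final line count: 5

Answer: 5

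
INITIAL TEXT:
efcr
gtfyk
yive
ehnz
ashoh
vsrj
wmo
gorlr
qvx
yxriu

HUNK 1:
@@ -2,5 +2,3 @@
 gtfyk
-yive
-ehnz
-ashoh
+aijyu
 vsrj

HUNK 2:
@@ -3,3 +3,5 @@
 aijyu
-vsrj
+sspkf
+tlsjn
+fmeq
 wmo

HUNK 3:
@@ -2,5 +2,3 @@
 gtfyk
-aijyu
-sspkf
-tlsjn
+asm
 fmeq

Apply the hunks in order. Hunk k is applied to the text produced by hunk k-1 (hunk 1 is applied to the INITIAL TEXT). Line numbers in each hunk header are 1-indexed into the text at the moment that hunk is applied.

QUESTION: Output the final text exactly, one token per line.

Hunk 1: at line 2 remove [yive,ehnz,ashoh] add [aijyu] -> 8 lines: efcr gtfyk aijyu vsrj wmo gorlr qvx yxriu
Hunk 2: at line 3 remove [vsrj] add [sspkf,tlsjn,fmeq] -> 10 lines: efcr gtfyk aijyu sspkf tlsjn fmeq wmo gorlr qvx yxriu
Hunk 3: at line 2 remove [aijyu,sspkf,tlsjn] add [asm] -> 8 lines: efcr gtfyk asm fmeq wmo gorlr qvx yxriu

Answer: efcr
gtfyk
asm
fmeq
wmo
gorlr
qvx
yxriu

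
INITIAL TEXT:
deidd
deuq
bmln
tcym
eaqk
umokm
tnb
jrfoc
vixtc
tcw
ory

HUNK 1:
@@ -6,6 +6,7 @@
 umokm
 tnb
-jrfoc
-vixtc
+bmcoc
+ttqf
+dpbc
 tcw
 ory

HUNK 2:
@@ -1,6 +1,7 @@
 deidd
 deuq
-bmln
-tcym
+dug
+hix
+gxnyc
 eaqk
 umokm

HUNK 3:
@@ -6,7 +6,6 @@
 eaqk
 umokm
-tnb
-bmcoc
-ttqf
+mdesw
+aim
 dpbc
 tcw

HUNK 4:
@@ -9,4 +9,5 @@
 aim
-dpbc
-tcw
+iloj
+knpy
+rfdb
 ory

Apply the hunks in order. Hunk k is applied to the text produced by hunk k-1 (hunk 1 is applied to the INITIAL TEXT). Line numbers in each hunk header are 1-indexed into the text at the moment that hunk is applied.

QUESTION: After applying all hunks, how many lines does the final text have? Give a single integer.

Answer: 13

Derivation:
Hunk 1: at line 6 remove [jrfoc,vixtc] add [bmcoc,ttqf,dpbc] -> 12 lines: deidd deuq bmln tcym eaqk umokm tnb bmcoc ttqf dpbc tcw ory
Hunk 2: at line 1 remove [bmln,tcym] add [dug,hix,gxnyc] -> 13 lines: deidd deuq dug hix gxnyc eaqk umokm tnb bmcoc ttqf dpbc tcw ory
Hunk 3: at line 6 remove [tnb,bmcoc,ttqf] add [mdesw,aim] -> 12 lines: deidd deuq dug hix gxnyc eaqk umokm mdesw aim dpbc tcw ory
Hunk 4: at line 9 remove [dpbc,tcw] add [iloj,knpy,rfdb] -> 13 lines: deidd deuq dug hix gxnyc eaqk umokm mdesw aim iloj knpy rfdb ory
Final line count: 13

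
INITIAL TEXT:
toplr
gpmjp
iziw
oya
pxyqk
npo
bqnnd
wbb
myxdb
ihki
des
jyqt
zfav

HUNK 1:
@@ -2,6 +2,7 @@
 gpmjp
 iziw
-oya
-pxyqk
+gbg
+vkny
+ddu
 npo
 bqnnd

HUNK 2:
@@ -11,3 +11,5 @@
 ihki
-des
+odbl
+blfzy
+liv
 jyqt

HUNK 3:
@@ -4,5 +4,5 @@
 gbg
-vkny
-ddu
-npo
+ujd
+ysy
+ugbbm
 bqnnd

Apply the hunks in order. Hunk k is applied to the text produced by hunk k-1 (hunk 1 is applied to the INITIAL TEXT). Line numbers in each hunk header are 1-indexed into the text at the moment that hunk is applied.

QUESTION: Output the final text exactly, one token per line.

Hunk 1: at line 2 remove [oya,pxyqk] add [gbg,vkny,ddu] -> 14 lines: toplr gpmjp iziw gbg vkny ddu npo bqnnd wbb myxdb ihki des jyqt zfav
Hunk 2: at line 11 remove [des] add [odbl,blfzy,liv] -> 16 lines: toplr gpmjp iziw gbg vkny ddu npo bqnnd wbb myxdb ihki odbl blfzy liv jyqt zfav
Hunk 3: at line 4 remove [vkny,ddu,npo] add [ujd,ysy,ugbbm] -> 16 lines: toplr gpmjp iziw gbg ujd ysy ugbbm bqnnd wbb myxdb ihki odbl blfzy liv jyqt zfav

Answer: toplr
gpmjp
iziw
gbg
ujd
ysy
ugbbm
bqnnd
wbb
myxdb
ihki
odbl
blfzy
liv
jyqt
zfav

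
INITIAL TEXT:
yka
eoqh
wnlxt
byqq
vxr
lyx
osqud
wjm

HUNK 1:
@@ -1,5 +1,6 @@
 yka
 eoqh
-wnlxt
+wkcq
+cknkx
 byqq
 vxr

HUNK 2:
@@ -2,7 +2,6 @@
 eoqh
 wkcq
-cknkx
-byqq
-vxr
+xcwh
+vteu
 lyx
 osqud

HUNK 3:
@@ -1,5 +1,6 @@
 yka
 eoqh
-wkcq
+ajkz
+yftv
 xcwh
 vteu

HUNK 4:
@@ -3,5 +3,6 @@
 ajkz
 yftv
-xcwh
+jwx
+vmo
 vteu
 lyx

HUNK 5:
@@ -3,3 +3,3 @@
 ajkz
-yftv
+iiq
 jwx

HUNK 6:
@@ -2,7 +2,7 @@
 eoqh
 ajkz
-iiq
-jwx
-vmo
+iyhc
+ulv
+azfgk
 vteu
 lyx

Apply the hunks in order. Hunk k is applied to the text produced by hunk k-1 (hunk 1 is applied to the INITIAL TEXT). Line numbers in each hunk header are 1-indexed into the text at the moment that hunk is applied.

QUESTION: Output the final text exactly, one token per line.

Answer: yka
eoqh
ajkz
iyhc
ulv
azfgk
vteu
lyx
osqud
wjm

Derivation:
Hunk 1: at line 1 remove [wnlxt] add [wkcq,cknkx] -> 9 lines: yka eoqh wkcq cknkx byqq vxr lyx osqud wjm
Hunk 2: at line 2 remove [cknkx,byqq,vxr] add [xcwh,vteu] -> 8 lines: yka eoqh wkcq xcwh vteu lyx osqud wjm
Hunk 3: at line 1 remove [wkcq] add [ajkz,yftv] -> 9 lines: yka eoqh ajkz yftv xcwh vteu lyx osqud wjm
Hunk 4: at line 3 remove [xcwh] add [jwx,vmo] -> 10 lines: yka eoqh ajkz yftv jwx vmo vteu lyx osqud wjm
Hunk 5: at line 3 remove [yftv] add [iiq] -> 10 lines: yka eoqh ajkz iiq jwx vmo vteu lyx osqud wjm
Hunk 6: at line 2 remove [iiq,jwx,vmo] add [iyhc,ulv,azfgk] -> 10 lines: yka eoqh ajkz iyhc ulv azfgk vteu lyx osqud wjm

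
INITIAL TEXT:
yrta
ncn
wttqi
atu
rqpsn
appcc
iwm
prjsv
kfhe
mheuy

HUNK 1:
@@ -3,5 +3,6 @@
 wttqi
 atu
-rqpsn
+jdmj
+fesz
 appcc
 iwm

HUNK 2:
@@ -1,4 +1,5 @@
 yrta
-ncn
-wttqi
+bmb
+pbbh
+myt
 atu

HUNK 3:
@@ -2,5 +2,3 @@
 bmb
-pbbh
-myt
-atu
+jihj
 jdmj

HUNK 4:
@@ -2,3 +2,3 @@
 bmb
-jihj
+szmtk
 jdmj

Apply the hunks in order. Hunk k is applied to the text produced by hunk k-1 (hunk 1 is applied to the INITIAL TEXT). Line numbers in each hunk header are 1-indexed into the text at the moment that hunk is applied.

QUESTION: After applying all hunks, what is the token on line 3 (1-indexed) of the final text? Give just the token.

Answer: szmtk

Derivation:
Hunk 1: at line 3 remove [rqpsn] add [jdmj,fesz] -> 11 lines: yrta ncn wttqi atu jdmj fesz appcc iwm prjsv kfhe mheuy
Hunk 2: at line 1 remove [ncn,wttqi] add [bmb,pbbh,myt] -> 12 lines: yrta bmb pbbh myt atu jdmj fesz appcc iwm prjsv kfhe mheuy
Hunk 3: at line 2 remove [pbbh,myt,atu] add [jihj] -> 10 lines: yrta bmb jihj jdmj fesz appcc iwm prjsv kfhe mheuy
Hunk 4: at line 2 remove [jihj] add [szmtk] -> 10 lines: yrta bmb szmtk jdmj fesz appcc iwm prjsv kfhe mheuy
Final line 3: szmtk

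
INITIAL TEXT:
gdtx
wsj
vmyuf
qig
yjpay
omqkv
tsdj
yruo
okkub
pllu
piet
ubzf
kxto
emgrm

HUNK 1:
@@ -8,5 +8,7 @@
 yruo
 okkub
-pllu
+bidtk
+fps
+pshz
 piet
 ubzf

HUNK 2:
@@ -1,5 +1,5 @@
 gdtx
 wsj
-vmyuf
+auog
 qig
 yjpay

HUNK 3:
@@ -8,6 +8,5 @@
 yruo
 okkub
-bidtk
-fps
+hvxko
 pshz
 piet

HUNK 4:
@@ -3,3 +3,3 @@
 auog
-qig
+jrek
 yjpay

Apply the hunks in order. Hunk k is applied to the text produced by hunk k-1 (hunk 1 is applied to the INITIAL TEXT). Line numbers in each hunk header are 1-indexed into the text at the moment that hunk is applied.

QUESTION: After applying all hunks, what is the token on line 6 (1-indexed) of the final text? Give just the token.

Answer: omqkv

Derivation:
Hunk 1: at line 8 remove [pllu] add [bidtk,fps,pshz] -> 16 lines: gdtx wsj vmyuf qig yjpay omqkv tsdj yruo okkub bidtk fps pshz piet ubzf kxto emgrm
Hunk 2: at line 1 remove [vmyuf] add [auog] -> 16 lines: gdtx wsj auog qig yjpay omqkv tsdj yruo okkub bidtk fps pshz piet ubzf kxto emgrm
Hunk 3: at line 8 remove [bidtk,fps] add [hvxko] -> 15 lines: gdtx wsj auog qig yjpay omqkv tsdj yruo okkub hvxko pshz piet ubzf kxto emgrm
Hunk 4: at line 3 remove [qig] add [jrek] -> 15 lines: gdtx wsj auog jrek yjpay omqkv tsdj yruo okkub hvxko pshz piet ubzf kxto emgrm
Final line 6: omqkv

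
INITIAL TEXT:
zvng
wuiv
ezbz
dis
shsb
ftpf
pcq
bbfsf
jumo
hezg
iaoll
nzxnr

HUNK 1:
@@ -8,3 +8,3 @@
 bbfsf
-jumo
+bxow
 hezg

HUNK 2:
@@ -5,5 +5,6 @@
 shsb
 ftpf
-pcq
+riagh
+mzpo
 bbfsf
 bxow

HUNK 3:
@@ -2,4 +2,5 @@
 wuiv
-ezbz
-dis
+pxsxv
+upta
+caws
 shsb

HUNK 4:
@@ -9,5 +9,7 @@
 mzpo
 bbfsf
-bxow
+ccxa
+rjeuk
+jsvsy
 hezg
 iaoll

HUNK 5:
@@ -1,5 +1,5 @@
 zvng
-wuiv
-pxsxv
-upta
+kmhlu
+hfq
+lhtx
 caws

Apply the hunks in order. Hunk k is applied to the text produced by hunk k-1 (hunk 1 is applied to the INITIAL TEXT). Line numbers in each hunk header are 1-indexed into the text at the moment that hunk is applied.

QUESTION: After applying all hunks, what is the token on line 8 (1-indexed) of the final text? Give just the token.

Hunk 1: at line 8 remove [jumo] add [bxow] -> 12 lines: zvng wuiv ezbz dis shsb ftpf pcq bbfsf bxow hezg iaoll nzxnr
Hunk 2: at line 5 remove [pcq] add [riagh,mzpo] -> 13 lines: zvng wuiv ezbz dis shsb ftpf riagh mzpo bbfsf bxow hezg iaoll nzxnr
Hunk 3: at line 2 remove [ezbz,dis] add [pxsxv,upta,caws] -> 14 lines: zvng wuiv pxsxv upta caws shsb ftpf riagh mzpo bbfsf bxow hezg iaoll nzxnr
Hunk 4: at line 9 remove [bxow] add [ccxa,rjeuk,jsvsy] -> 16 lines: zvng wuiv pxsxv upta caws shsb ftpf riagh mzpo bbfsf ccxa rjeuk jsvsy hezg iaoll nzxnr
Hunk 5: at line 1 remove [wuiv,pxsxv,upta] add [kmhlu,hfq,lhtx] -> 16 lines: zvng kmhlu hfq lhtx caws shsb ftpf riagh mzpo bbfsf ccxa rjeuk jsvsy hezg iaoll nzxnr
Final line 8: riagh

Answer: riagh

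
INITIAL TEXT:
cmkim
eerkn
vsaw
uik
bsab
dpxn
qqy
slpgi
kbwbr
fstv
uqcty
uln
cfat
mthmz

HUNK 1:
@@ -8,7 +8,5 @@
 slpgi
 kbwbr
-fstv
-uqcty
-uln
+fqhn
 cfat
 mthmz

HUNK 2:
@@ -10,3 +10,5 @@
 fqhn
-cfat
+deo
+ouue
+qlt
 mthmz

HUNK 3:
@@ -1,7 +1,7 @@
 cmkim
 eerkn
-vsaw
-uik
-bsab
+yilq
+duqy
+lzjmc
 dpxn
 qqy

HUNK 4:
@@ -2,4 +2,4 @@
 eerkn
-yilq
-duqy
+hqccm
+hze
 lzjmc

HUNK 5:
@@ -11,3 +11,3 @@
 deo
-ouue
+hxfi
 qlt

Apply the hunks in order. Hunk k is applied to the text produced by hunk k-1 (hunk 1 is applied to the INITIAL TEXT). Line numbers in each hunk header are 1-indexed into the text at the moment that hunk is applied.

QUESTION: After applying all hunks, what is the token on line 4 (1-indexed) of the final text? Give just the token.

Answer: hze

Derivation:
Hunk 1: at line 8 remove [fstv,uqcty,uln] add [fqhn] -> 12 lines: cmkim eerkn vsaw uik bsab dpxn qqy slpgi kbwbr fqhn cfat mthmz
Hunk 2: at line 10 remove [cfat] add [deo,ouue,qlt] -> 14 lines: cmkim eerkn vsaw uik bsab dpxn qqy slpgi kbwbr fqhn deo ouue qlt mthmz
Hunk 3: at line 1 remove [vsaw,uik,bsab] add [yilq,duqy,lzjmc] -> 14 lines: cmkim eerkn yilq duqy lzjmc dpxn qqy slpgi kbwbr fqhn deo ouue qlt mthmz
Hunk 4: at line 2 remove [yilq,duqy] add [hqccm,hze] -> 14 lines: cmkim eerkn hqccm hze lzjmc dpxn qqy slpgi kbwbr fqhn deo ouue qlt mthmz
Hunk 5: at line 11 remove [ouue] add [hxfi] -> 14 lines: cmkim eerkn hqccm hze lzjmc dpxn qqy slpgi kbwbr fqhn deo hxfi qlt mthmz
Final line 4: hze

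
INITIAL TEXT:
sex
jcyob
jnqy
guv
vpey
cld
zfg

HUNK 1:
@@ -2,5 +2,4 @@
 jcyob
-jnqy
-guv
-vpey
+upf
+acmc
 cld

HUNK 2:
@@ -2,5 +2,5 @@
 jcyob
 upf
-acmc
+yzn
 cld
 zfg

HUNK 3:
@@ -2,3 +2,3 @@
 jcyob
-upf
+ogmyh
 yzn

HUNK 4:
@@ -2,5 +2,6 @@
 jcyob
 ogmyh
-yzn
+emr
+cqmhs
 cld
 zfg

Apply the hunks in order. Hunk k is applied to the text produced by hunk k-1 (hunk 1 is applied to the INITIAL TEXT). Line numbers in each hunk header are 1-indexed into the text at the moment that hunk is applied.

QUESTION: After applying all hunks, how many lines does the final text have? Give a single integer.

Hunk 1: at line 2 remove [jnqy,guv,vpey] add [upf,acmc] -> 6 lines: sex jcyob upf acmc cld zfg
Hunk 2: at line 2 remove [acmc] add [yzn] -> 6 lines: sex jcyob upf yzn cld zfg
Hunk 3: at line 2 remove [upf] add [ogmyh] -> 6 lines: sex jcyob ogmyh yzn cld zfg
Hunk 4: at line 2 remove [yzn] add [emr,cqmhs] -> 7 lines: sex jcyob ogmyh emr cqmhs cld zfg
Final line count: 7

Answer: 7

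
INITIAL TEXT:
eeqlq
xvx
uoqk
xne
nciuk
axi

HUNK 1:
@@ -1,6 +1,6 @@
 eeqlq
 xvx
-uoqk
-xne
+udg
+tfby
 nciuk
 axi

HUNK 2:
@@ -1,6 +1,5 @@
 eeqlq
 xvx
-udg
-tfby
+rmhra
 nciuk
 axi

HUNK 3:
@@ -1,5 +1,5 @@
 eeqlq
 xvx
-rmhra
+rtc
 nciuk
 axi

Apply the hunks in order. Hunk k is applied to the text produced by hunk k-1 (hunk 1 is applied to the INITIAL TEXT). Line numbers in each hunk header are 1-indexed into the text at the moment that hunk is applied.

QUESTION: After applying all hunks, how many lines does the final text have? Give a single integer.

Answer: 5

Derivation:
Hunk 1: at line 1 remove [uoqk,xne] add [udg,tfby] -> 6 lines: eeqlq xvx udg tfby nciuk axi
Hunk 2: at line 1 remove [udg,tfby] add [rmhra] -> 5 lines: eeqlq xvx rmhra nciuk axi
Hunk 3: at line 1 remove [rmhra] add [rtc] -> 5 lines: eeqlq xvx rtc nciuk axi
Final line count: 5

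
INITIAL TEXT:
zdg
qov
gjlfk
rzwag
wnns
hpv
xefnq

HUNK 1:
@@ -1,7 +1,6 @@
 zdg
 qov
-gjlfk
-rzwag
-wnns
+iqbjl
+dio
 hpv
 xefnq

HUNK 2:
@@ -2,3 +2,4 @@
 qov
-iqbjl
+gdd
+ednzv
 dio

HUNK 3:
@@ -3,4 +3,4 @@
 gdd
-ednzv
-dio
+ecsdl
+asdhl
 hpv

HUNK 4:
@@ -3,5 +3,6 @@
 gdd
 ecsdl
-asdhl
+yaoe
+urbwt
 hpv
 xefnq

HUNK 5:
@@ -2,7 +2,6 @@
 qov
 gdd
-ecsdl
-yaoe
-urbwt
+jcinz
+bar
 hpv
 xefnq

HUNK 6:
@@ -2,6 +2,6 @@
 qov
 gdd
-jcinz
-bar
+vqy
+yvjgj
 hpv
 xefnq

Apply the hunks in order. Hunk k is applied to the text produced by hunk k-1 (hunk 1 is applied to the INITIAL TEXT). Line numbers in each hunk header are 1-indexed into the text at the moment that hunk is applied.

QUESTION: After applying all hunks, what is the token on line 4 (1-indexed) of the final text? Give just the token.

Answer: vqy

Derivation:
Hunk 1: at line 1 remove [gjlfk,rzwag,wnns] add [iqbjl,dio] -> 6 lines: zdg qov iqbjl dio hpv xefnq
Hunk 2: at line 2 remove [iqbjl] add [gdd,ednzv] -> 7 lines: zdg qov gdd ednzv dio hpv xefnq
Hunk 3: at line 3 remove [ednzv,dio] add [ecsdl,asdhl] -> 7 lines: zdg qov gdd ecsdl asdhl hpv xefnq
Hunk 4: at line 3 remove [asdhl] add [yaoe,urbwt] -> 8 lines: zdg qov gdd ecsdl yaoe urbwt hpv xefnq
Hunk 5: at line 2 remove [ecsdl,yaoe,urbwt] add [jcinz,bar] -> 7 lines: zdg qov gdd jcinz bar hpv xefnq
Hunk 6: at line 2 remove [jcinz,bar] add [vqy,yvjgj] -> 7 lines: zdg qov gdd vqy yvjgj hpv xefnq
Final line 4: vqy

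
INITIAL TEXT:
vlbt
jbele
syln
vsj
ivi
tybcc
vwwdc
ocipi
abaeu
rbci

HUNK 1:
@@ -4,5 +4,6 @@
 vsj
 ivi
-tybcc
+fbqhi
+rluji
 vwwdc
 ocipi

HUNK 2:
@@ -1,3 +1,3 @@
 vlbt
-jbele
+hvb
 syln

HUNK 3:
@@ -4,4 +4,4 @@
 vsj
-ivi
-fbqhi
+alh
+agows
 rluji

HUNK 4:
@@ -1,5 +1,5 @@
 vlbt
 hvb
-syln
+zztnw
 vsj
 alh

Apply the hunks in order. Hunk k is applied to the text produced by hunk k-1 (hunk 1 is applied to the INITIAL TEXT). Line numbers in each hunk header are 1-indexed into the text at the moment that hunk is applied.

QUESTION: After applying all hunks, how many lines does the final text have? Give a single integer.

Answer: 11

Derivation:
Hunk 1: at line 4 remove [tybcc] add [fbqhi,rluji] -> 11 lines: vlbt jbele syln vsj ivi fbqhi rluji vwwdc ocipi abaeu rbci
Hunk 2: at line 1 remove [jbele] add [hvb] -> 11 lines: vlbt hvb syln vsj ivi fbqhi rluji vwwdc ocipi abaeu rbci
Hunk 3: at line 4 remove [ivi,fbqhi] add [alh,agows] -> 11 lines: vlbt hvb syln vsj alh agows rluji vwwdc ocipi abaeu rbci
Hunk 4: at line 1 remove [syln] add [zztnw] -> 11 lines: vlbt hvb zztnw vsj alh agows rluji vwwdc ocipi abaeu rbci
Final line count: 11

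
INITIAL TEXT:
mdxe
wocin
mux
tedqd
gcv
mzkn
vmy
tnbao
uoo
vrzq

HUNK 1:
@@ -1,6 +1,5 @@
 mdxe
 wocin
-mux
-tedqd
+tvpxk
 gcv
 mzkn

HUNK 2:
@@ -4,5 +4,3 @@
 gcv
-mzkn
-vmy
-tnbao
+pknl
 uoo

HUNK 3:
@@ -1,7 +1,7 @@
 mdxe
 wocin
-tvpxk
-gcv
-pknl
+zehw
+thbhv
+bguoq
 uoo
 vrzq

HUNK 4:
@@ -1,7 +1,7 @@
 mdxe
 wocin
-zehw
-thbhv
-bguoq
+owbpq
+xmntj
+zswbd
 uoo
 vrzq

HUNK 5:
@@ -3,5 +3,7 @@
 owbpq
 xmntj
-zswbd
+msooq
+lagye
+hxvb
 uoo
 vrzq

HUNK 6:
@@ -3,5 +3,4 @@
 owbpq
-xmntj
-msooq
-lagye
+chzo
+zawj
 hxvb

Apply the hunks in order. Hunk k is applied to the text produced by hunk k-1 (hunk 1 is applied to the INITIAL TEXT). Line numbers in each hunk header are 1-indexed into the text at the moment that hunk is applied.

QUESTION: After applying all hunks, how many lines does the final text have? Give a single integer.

Answer: 8

Derivation:
Hunk 1: at line 1 remove [mux,tedqd] add [tvpxk] -> 9 lines: mdxe wocin tvpxk gcv mzkn vmy tnbao uoo vrzq
Hunk 2: at line 4 remove [mzkn,vmy,tnbao] add [pknl] -> 7 lines: mdxe wocin tvpxk gcv pknl uoo vrzq
Hunk 3: at line 1 remove [tvpxk,gcv,pknl] add [zehw,thbhv,bguoq] -> 7 lines: mdxe wocin zehw thbhv bguoq uoo vrzq
Hunk 4: at line 1 remove [zehw,thbhv,bguoq] add [owbpq,xmntj,zswbd] -> 7 lines: mdxe wocin owbpq xmntj zswbd uoo vrzq
Hunk 5: at line 3 remove [zswbd] add [msooq,lagye,hxvb] -> 9 lines: mdxe wocin owbpq xmntj msooq lagye hxvb uoo vrzq
Hunk 6: at line 3 remove [xmntj,msooq,lagye] add [chzo,zawj] -> 8 lines: mdxe wocin owbpq chzo zawj hxvb uoo vrzq
Final line count: 8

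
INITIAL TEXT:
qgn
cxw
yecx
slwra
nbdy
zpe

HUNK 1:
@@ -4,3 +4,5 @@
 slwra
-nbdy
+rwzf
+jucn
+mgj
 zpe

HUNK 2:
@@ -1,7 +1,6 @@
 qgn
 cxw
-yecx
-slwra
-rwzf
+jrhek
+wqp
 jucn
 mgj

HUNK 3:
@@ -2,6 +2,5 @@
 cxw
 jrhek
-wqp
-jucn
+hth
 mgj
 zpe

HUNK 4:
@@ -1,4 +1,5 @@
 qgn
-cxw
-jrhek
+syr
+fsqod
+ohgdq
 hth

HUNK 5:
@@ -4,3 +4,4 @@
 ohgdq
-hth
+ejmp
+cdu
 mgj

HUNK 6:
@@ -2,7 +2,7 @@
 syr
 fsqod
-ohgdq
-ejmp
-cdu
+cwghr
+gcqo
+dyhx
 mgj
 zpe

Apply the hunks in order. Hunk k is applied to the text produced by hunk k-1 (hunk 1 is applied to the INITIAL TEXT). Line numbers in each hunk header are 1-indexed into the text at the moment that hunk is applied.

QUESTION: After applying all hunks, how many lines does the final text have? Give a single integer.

Hunk 1: at line 4 remove [nbdy] add [rwzf,jucn,mgj] -> 8 lines: qgn cxw yecx slwra rwzf jucn mgj zpe
Hunk 2: at line 1 remove [yecx,slwra,rwzf] add [jrhek,wqp] -> 7 lines: qgn cxw jrhek wqp jucn mgj zpe
Hunk 3: at line 2 remove [wqp,jucn] add [hth] -> 6 lines: qgn cxw jrhek hth mgj zpe
Hunk 4: at line 1 remove [cxw,jrhek] add [syr,fsqod,ohgdq] -> 7 lines: qgn syr fsqod ohgdq hth mgj zpe
Hunk 5: at line 4 remove [hth] add [ejmp,cdu] -> 8 lines: qgn syr fsqod ohgdq ejmp cdu mgj zpe
Hunk 6: at line 2 remove [ohgdq,ejmp,cdu] add [cwghr,gcqo,dyhx] -> 8 lines: qgn syr fsqod cwghr gcqo dyhx mgj zpe
Final line count: 8

Answer: 8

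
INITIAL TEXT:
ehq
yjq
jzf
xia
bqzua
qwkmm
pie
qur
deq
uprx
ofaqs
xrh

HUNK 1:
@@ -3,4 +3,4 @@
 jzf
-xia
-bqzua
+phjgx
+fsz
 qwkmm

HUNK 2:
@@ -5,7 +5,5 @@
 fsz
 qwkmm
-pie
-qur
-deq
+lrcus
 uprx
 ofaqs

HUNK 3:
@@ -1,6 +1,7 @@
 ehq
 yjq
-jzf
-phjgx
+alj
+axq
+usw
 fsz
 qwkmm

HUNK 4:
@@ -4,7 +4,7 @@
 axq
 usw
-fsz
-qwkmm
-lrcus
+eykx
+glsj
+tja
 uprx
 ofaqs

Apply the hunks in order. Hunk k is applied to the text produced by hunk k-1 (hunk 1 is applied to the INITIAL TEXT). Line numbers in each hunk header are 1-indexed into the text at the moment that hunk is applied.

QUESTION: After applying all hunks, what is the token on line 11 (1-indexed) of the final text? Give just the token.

Hunk 1: at line 3 remove [xia,bqzua] add [phjgx,fsz] -> 12 lines: ehq yjq jzf phjgx fsz qwkmm pie qur deq uprx ofaqs xrh
Hunk 2: at line 5 remove [pie,qur,deq] add [lrcus] -> 10 lines: ehq yjq jzf phjgx fsz qwkmm lrcus uprx ofaqs xrh
Hunk 3: at line 1 remove [jzf,phjgx] add [alj,axq,usw] -> 11 lines: ehq yjq alj axq usw fsz qwkmm lrcus uprx ofaqs xrh
Hunk 4: at line 4 remove [fsz,qwkmm,lrcus] add [eykx,glsj,tja] -> 11 lines: ehq yjq alj axq usw eykx glsj tja uprx ofaqs xrh
Final line 11: xrh

Answer: xrh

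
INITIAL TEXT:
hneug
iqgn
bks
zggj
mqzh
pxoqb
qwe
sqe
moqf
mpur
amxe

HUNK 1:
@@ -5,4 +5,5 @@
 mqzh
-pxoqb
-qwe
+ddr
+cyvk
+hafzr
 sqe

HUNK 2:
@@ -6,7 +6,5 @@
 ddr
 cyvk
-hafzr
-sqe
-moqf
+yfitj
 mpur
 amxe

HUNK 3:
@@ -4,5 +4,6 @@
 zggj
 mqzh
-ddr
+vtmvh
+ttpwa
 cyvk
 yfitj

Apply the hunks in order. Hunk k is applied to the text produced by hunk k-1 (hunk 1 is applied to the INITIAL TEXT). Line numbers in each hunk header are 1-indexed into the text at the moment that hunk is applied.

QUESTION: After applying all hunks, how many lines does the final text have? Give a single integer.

Answer: 11

Derivation:
Hunk 1: at line 5 remove [pxoqb,qwe] add [ddr,cyvk,hafzr] -> 12 lines: hneug iqgn bks zggj mqzh ddr cyvk hafzr sqe moqf mpur amxe
Hunk 2: at line 6 remove [hafzr,sqe,moqf] add [yfitj] -> 10 lines: hneug iqgn bks zggj mqzh ddr cyvk yfitj mpur amxe
Hunk 3: at line 4 remove [ddr] add [vtmvh,ttpwa] -> 11 lines: hneug iqgn bks zggj mqzh vtmvh ttpwa cyvk yfitj mpur amxe
Final line count: 11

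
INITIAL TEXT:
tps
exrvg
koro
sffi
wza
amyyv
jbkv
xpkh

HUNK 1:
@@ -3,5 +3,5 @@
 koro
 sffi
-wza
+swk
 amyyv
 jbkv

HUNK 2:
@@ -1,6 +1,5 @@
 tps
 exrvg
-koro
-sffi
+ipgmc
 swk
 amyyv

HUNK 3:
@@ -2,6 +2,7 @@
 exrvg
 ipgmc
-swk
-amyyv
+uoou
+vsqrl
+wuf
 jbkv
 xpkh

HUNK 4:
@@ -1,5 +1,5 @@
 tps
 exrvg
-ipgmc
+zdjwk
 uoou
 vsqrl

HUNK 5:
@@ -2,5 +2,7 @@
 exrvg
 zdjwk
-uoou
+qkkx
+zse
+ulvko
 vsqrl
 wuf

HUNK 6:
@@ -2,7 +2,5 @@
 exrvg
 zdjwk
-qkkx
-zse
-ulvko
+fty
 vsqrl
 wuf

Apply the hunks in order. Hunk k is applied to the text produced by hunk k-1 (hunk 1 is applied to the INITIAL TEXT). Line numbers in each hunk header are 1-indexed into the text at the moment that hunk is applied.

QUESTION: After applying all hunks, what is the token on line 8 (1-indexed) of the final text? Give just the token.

Hunk 1: at line 3 remove [wza] add [swk] -> 8 lines: tps exrvg koro sffi swk amyyv jbkv xpkh
Hunk 2: at line 1 remove [koro,sffi] add [ipgmc] -> 7 lines: tps exrvg ipgmc swk amyyv jbkv xpkh
Hunk 3: at line 2 remove [swk,amyyv] add [uoou,vsqrl,wuf] -> 8 lines: tps exrvg ipgmc uoou vsqrl wuf jbkv xpkh
Hunk 4: at line 1 remove [ipgmc] add [zdjwk] -> 8 lines: tps exrvg zdjwk uoou vsqrl wuf jbkv xpkh
Hunk 5: at line 2 remove [uoou] add [qkkx,zse,ulvko] -> 10 lines: tps exrvg zdjwk qkkx zse ulvko vsqrl wuf jbkv xpkh
Hunk 6: at line 2 remove [qkkx,zse,ulvko] add [fty] -> 8 lines: tps exrvg zdjwk fty vsqrl wuf jbkv xpkh
Final line 8: xpkh

Answer: xpkh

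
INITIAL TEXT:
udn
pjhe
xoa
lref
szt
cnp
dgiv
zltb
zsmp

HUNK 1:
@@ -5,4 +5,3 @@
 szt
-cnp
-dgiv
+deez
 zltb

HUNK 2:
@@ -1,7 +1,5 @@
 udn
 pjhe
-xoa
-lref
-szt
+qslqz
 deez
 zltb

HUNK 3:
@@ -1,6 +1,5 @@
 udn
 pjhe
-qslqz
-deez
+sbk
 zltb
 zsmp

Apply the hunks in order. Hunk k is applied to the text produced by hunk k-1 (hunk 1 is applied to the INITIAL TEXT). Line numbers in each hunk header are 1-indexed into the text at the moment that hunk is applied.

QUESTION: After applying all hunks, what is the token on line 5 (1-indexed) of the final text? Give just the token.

Hunk 1: at line 5 remove [cnp,dgiv] add [deez] -> 8 lines: udn pjhe xoa lref szt deez zltb zsmp
Hunk 2: at line 1 remove [xoa,lref,szt] add [qslqz] -> 6 lines: udn pjhe qslqz deez zltb zsmp
Hunk 3: at line 1 remove [qslqz,deez] add [sbk] -> 5 lines: udn pjhe sbk zltb zsmp
Final line 5: zsmp

Answer: zsmp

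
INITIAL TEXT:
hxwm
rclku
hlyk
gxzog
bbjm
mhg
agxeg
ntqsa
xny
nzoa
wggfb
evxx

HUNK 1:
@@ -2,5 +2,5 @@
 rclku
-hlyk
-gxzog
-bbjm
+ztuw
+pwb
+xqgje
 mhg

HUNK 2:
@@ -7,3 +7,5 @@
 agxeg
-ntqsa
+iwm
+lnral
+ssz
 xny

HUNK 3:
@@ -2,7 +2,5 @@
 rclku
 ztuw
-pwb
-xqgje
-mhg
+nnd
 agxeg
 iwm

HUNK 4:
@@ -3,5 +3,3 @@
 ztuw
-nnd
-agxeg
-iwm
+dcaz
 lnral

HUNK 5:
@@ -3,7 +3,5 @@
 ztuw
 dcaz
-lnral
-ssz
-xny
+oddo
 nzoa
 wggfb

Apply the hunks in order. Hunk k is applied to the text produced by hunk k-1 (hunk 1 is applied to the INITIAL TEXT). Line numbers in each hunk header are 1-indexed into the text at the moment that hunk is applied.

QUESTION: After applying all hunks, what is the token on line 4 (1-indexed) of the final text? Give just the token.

Answer: dcaz

Derivation:
Hunk 1: at line 2 remove [hlyk,gxzog,bbjm] add [ztuw,pwb,xqgje] -> 12 lines: hxwm rclku ztuw pwb xqgje mhg agxeg ntqsa xny nzoa wggfb evxx
Hunk 2: at line 7 remove [ntqsa] add [iwm,lnral,ssz] -> 14 lines: hxwm rclku ztuw pwb xqgje mhg agxeg iwm lnral ssz xny nzoa wggfb evxx
Hunk 3: at line 2 remove [pwb,xqgje,mhg] add [nnd] -> 12 lines: hxwm rclku ztuw nnd agxeg iwm lnral ssz xny nzoa wggfb evxx
Hunk 4: at line 3 remove [nnd,agxeg,iwm] add [dcaz] -> 10 lines: hxwm rclku ztuw dcaz lnral ssz xny nzoa wggfb evxx
Hunk 5: at line 3 remove [lnral,ssz,xny] add [oddo] -> 8 lines: hxwm rclku ztuw dcaz oddo nzoa wggfb evxx
Final line 4: dcaz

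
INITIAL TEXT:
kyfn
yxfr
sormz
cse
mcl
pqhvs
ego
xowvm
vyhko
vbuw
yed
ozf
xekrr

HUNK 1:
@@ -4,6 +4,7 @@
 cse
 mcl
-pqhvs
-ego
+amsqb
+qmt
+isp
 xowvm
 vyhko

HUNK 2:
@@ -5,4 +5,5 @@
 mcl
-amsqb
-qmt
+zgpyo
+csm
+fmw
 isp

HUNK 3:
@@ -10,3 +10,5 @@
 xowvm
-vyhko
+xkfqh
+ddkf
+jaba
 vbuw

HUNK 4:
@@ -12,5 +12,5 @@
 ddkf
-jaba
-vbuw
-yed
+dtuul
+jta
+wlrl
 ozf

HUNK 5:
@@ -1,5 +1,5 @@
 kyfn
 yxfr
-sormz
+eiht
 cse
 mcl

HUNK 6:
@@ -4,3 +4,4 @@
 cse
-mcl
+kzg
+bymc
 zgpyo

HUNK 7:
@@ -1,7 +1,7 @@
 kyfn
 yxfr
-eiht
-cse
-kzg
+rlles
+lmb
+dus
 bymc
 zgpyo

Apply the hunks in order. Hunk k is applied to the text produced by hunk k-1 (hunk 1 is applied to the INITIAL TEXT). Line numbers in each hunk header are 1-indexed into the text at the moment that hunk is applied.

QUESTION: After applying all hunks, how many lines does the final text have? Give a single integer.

Hunk 1: at line 4 remove [pqhvs,ego] add [amsqb,qmt,isp] -> 14 lines: kyfn yxfr sormz cse mcl amsqb qmt isp xowvm vyhko vbuw yed ozf xekrr
Hunk 2: at line 5 remove [amsqb,qmt] add [zgpyo,csm,fmw] -> 15 lines: kyfn yxfr sormz cse mcl zgpyo csm fmw isp xowvm vyhko vbuw yed ozf xekrr
Hunk 3: at line 10 remove [vyhko] add [xkfqh,ddkf,jaba] -> 17 lines: kyfn yxfr sormz cse mcl zgpyo csm fmw isp xowvm xkfqh ddkf jaba vbuw yed ozf xekrr
Hunk 4: at line 12 remove [jaba,vbuw,yed] add [dtuul,jta,wlrl] -> 17 lines: kyfn yxfr sormz cse mcl zgpyo csm fmw isp xowvm xkfqh ddkf dtuul jta wlrl ozf xekrr
Hunk 5: at line 1 remove [sormz] add [eiht] -> 17 lines: kyfn yxfr eiht cse mcl zgpyo csm fmw isp xowvm xkfqh ddkf dtuul jta wlrl ozf xekrr
Hunk 6: at line 4 remove [mcl] add [kzg,bymc] -> 18 lines: kyfn yxfr eiht cse kzg bymc zgpyo csm fmw isp xowvm xkfqh ddkf dtuul jta wlrl ozf xekrr
Hunk 7: at line 1 remove [eiht,cse,kzg] add [rlles,lmb,dus] -> 18 lines: kyfn yxfr rlles lmb dus bymc zgpyo csm fmw isp xowvm xkfqh ddkf dtuul jta wlrl ozf xekrr
Final line count: 18

Answer: 18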